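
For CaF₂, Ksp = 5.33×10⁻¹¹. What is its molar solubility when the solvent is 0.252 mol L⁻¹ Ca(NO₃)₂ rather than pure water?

CaF₂(s) ⇌ Ca²⁺(aq) + 2 F⁻(aq)
Ca²⁺ is already present at 0.252 mol L⁻¹. If s mol/L of CaF₂ dissolves, [F⁻] = 2s while [Ca²⁺] ≈ 0.252 mol L⁻¹.
Ksp = [Ca²⁺][F⁻]^2 = (0.252)(2s)^2
(2s)^2 = 5.33×10⁻¹¹ / (0.252) = 2.12×10⁻¹⁰
s = 7.27×10⁻⁶ mol L⁻¹

7.27×10⁻⁶ M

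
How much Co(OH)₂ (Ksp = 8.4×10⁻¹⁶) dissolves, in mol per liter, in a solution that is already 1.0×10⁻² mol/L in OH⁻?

Co(OH)₂(s) ⇌ Co²⁺(aq) + 2 OH⁻(aq)
Let s be the solubility of Co(OH)₂ here. The common ion gives [OH⁻] ≈ 1.0×10⁻² mol/L, and [Co²⁺] = s.
Ksp = [Co²⁺][OH⁻]^2 = s(1.0×10⁻²)^2
s = 8.4×10⁻¹⁶ / (1.0×10⁻²)^2 = 8.4×10⁻¹²
s = 8.4×10⁻¹² mol/L

8.4×10⁻¹² M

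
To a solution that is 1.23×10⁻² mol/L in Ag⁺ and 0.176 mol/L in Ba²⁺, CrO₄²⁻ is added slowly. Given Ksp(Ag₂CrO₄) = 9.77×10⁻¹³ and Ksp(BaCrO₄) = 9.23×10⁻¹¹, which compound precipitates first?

Precipitation of each salt begins when its ion product equals Ksp.
For Ag₂CrO₄: [CrO₄²⁻] = (Ksp/[Ag⁺]^2) = 6.46×10⁻⁹ mol/L
For BaCrO₄: [CrO₄²⁻] = (Ksp/[Ba²⁺]) = 5.24×10⁻¹⁰ mol/L
BaCrO₄ requires the lower [CrO₄²⁻], so it precipitates first.

BaCrO₄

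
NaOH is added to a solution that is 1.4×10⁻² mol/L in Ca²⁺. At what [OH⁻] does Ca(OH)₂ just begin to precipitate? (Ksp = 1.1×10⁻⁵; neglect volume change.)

2.8×10⁻² M

The threshold for precipitation is Q = Ksp.
Ca(OH)₂(s) ⇌ Ca²⁺(aq) + 2 OH⁻(aq)
Ksp = [Ca²⁺][OH⁻]^2 = [OH⁻]^2(1.4×10⁻²)
[OH⁻]^2 = 1.1×10⁻⁵ / (1.4×10⁻²) = 7.9×10⁻⁴
[OH⁻] = 2.8×10⁻² mol/L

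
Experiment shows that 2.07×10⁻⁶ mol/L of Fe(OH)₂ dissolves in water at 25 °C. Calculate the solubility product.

Ksp = 3.55×10⁻¹⁷

Fe(OH)₂(s) ⇌ Fe²⁺(aq) + 2 OH⁻(aq)
Call the molar solubility s, so that [Fe²⁺] = s and [OH⁻] = 2s.
Ksp = [Fe²⁺][OH⁻]^2 = s · (2s)^2 = 4s^3
Ksp = 4 × (2.07×10⁻⁶)^3 = 3.55×10⁻¹⁷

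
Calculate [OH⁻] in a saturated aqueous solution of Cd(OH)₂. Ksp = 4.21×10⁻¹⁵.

Cd(OH)₂(s) ⇌ Cd²⁺(aq) + 2 OH⁻(aq)
If s mol/L of Cd(OH)₂ dissolves, [Cd²⁺] = s and [OH⁻] = 2s.
Ksp = [Cd²⁺][OH⁻]^2 = s · (2s)^2 = 4s^3 = 4.21×10⁻¹⁵
s = 1.02×10⁻⁵ M
[OH⁻] = 2s = 2.03×10⁻⁵ M

2.03×10⁻⁵ M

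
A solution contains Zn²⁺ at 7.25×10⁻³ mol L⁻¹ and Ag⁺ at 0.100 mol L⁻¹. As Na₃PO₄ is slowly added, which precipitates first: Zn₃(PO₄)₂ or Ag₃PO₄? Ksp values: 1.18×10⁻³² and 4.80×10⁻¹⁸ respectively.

Ag₃PO₄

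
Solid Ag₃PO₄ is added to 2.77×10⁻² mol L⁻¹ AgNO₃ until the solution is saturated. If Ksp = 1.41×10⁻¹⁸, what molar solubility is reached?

6.63×10⁻¹⁴ M

Ag₃PO₄(s) ⇌ 3 Ag⁺(aq) + PO₄³⁻(aq)
The solution already contains Ag⁺ at 2.77×10⁻² mol L⁻¹. Let s be the molar solubility of Ag₃PO₄.
[Ag⁺] ≈ 2.77×10⁻² mol L⁻¹ (common ion dominates); [PO₄³⁻] = s.
Ksp = [Ag⁺]^3[PO₄³⁻] = (2.77×10⁻²)^3s
s = 1.41×10⁻¹⁸ / (2.77×10⁻²)^3 = 6.63×10⁻¹⁴
s = 6.63×10⁻¹⁴ mol L⁻¹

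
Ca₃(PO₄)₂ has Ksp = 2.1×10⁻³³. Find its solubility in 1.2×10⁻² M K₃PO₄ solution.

8.1×10⁻¹¹ M

Ca₃(PO₄)₂(s) ⇌ 3 Ca²⁺(aq) + 2 PO₄³⁻(aq)
With PO₄³⁻ already at 1.2×10⁻² M and s small, take [PO₄³⁻] ≈ 1.2×10⁻² M and [Ca²⁺] = 3s.
Ksp = [Ca²⁺]^3[PO₄³⁻]^2 = (3s)^3(1.2×10⁻²)^2
(3s)^3 = 2.1×10⁻³³ / (1.2×10⁻²)^2 = 1.5×10⁻²⁹
s = 8.1×10⁻¹¹ M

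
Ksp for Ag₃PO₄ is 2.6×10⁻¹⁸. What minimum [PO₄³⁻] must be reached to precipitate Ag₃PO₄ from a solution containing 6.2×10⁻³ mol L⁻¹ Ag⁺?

1.1×10⁻¹¹ M

A salt starts to precipitate once the ion product Q reaches its Ksp.
Ag₃PO₄(s) ⇌ 3 Ag⁺(aq) + PO₄³⁻(aq)
Ksp = [Ag⁺]^3[PO₄³⁻] = [PO₄³⁻](6.2×10⁻³)^3
[PO₄³⁻] = 2.6×10⁻¹⁸ / (6.2×10⁻³)^3 = 1.1×10⁻¹¹
[PO₄³⁻] = 1.1×10⁻¹¹ mol L⁻¹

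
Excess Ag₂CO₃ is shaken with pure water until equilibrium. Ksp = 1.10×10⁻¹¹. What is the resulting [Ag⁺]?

2.80×10⁻⁴ M

Ag₂CO₃(s) ⇌ 2 Ag⁺(aq) + CO₃²⁻(aq)
For each mole of Ag₂CO₃ that dissolves per liter, [Ag⁺] = 2s and [CO₃²⁻] = s; let s denote this solubility.
Ksp = [Ag⁺]^2[CO₃²⁻] = (2s)^2 · s = 4s^3 = 1.10×10⁻¹¹
s = 1.40×10⁻⁴ M
[Ag⁺] = 2s = 2.80×10⁻⁴ M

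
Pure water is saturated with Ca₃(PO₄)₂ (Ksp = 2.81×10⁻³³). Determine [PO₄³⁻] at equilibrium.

2.42×10⁻⁷ M

Ca₃(PO₄)₂(s) ⇌ 3 Ca²⁺(aq) + 2 PO₄³⁻(aq)
Call the molar solubility s, so that [Ca²⁺] = 3s and [PO₄³⁻] = 2s.
Ksp = [Ca²⁺]^3[PO₄³⁻]^2 = (3s)^3 · (2s)^2 = 108s^5 = 2.81×10⁻³³
s = 1.21×10⁻⁷ M
[PO₄³⁻] = 2s = 2.42×10⁻⁷ M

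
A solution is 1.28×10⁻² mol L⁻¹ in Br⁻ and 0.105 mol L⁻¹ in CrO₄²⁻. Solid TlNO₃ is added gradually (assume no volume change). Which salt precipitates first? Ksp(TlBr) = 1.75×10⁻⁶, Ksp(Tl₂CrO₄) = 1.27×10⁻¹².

Tl₂CrO₄

Precipitation of each salt begins when its ion product equals Ksp.
For TlBr: [Tl⁺] = (Ksp/[Br⁻]) = 1.37×10⁻⁴ mol L⁻¹
For Tl₂CrO₄: [Tl⁺] = (Ksp/[CrO₄²⁻])^(1/2) = 3.48×10⁻⁶ mol L⁻¹
The smaller threshold [Tl⁺] is reached first, so Tl₂CrO₄ precipitates first.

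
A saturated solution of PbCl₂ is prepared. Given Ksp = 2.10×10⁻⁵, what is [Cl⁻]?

3.48×10⁻² M

PbCl₂(s) ⇌ Pb²⁺(aq) + 2 Cl⁻(aq)
Call the molar solubility s, so that [Pb²⁺] = s and [Cl⁻] = 2s.
Ksp = [Pb²⁺][Cl⁻]^2 = s · (2s)^2 = 4s^3 = 2.10×10⁻⁵
s = 1.74×10⁻² mol/L
[Cl⁻] = 2s = 3.48×10⁻² mol/L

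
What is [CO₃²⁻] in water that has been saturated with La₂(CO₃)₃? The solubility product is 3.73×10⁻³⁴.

2.43×10⁻⁷ M

La₂(CO₃)₃(s) ⇌ 2 La³⁺(aq) + 3 CO₃²⁻(aq)
Call the molar solubility s, so that [La³⁺] = 2s and [CO₃²⁻] = 3s.
Ksp = [La³⁺]^2[CO₃²⁻]^3 = (2s)^2 · (3s)^3 = 108s^5 = 3.73×10⁻³⁴
s = 8.08×10⁻⁸ mol L⁻¹
[CO₃²⁻] = 3s = 2.43×10⁻⁷ mol L⁻¹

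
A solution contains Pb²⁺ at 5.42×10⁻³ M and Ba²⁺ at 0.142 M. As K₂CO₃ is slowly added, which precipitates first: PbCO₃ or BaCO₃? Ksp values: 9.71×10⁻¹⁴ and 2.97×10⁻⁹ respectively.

A salt starts to precipitate once the ion product Q reaches its Ksp.
For PbCO₃: [CO₃²⁻] = (Ksp/[Pb²⁺]) = 1.79×10⁻¹¹ M
For BaCO₃: [CO₃²⁻] = (Ksp/[Ba²⁺]) = 2.09×10⁻⁸ M
Since PbCO₃ needs less CO₃²⁻ to reach saturation, it precipitates first.

PbCO₃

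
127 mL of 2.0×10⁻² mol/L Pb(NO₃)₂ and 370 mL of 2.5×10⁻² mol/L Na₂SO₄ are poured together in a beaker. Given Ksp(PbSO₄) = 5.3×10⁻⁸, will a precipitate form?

Yes

The combined volume is 497 mL.
[Pb²⁺] = (2.0×10⁻²)(127)/497 = 5.1×10⁻³ mol/L
[SO₄²⁻] = (2.5×10⁻²)(370)/497 = 1.9×10⁻² mol/L
Q = [Pb²⁺][SO₄²⁻] = 9.5×10⁻⁵
Since Q (9.5×10⁻⁵) exceeds Ksp (5.3×10⁻⁸), PbSO₄ will precipitate.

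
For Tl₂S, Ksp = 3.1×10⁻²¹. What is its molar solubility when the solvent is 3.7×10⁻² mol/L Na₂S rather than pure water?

Tl₂S(s) ⇌ 2 Tl⁺(aq) + S²⁻(aq)
Let s be the solubility of Tl₂S here. The common ion gives [S²⁻] ≈ 3.7×10⁻² mol/L, and [Tl⁺] = 2s.
Ksp = [Tl⁺]^2[S²⁻] = (2s)^2(3.7×10⁻²)
(2s)^2 = 3.1×10⁻²¹ / (3.7×10⁻²) = 8.4×10⁻²⁰
s = 1.4×10⁻¹⁰ mol/L

1.4×10⁻¹⁰ M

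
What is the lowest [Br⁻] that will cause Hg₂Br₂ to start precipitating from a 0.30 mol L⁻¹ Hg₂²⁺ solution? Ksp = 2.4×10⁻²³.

8.9×10⁻¹² M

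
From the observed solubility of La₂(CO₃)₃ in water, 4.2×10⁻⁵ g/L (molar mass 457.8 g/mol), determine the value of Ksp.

Convert to molarity: s = 4.2×10⁻⁵ / 457.8 = 9.174×10⁻⁸ mol/L
La₂(CO₃)₃(s) ⇌ 2 La³⁺(aq) + 3 CO₃²⁻(aq)
If s mol/L of La₂(CO₃)₃ dissolves, [La³⁺] = 2s and [CO₃²⁻] = 3s.
Ksp = [La³⁺]^2[CO₃²⁻]^3 = (2s)^2 · (3s)^3 = 108s^5
Ksp = 108 × (9.174×10⁻⁸)^5 = 7.0×10⁻³⁴

Ksp = 7.0×10⁻³⁴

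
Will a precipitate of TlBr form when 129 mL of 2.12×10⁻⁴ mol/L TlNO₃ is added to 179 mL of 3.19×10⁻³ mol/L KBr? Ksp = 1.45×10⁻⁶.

No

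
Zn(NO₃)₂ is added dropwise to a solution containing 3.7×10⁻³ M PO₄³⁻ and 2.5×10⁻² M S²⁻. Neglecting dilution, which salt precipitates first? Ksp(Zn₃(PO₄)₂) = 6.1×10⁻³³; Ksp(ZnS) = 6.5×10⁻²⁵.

Each salt precipitates once Q = Ksp for that salt.
For Zn₃(PO₄)₂: [Zn²⁺] = (Ksp/[PO₄³⁻]^2)^(1/3) = 7.6×10⁻¹⁰ M
For ZnS: [Zn²⁺] = (Ksp/[S²⁻]) = 2.6×10⁻²³ M
The smaller threshold [Zn²⁺] is reached first, so ZnS precipitates first.

ZnS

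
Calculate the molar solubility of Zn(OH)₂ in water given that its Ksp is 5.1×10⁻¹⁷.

2.3×10⁻⁶ M

Zn(OH)₂(s) ⇌ Zn²⁺(aq) + 2 OH⁻(aq)
If s mol/L of Zn(OH)₂ dissolves, [Zn²⁺] = s and [OH⁻] = 2s.
Ksp = [Zn²⁺][OH⁻]^2 = s · (2s)^2 = 4s^3
4s^3 = 5.1×10⁻¹⁷  ⇒  s^3 = 1.3×10⁻¹⁷
Taking the 3rd root, s = 2.3×10⁻⁶ mol/L.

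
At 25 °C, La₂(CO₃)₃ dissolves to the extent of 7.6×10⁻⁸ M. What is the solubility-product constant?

La₂(CO₃)₃(s) ⇌ 2 La³⁺(aq) + 3 CO₃²⁻(aq)
For each mole of La₂(CO₃)₃ that dissolves per liter, [La³⁺] = 2s and [CO₃²⁻] = 3s; let s denote this solubility.
Ksp = [La³⁺]^2[CO₃²⁻]^3 = (2s)^2 · (3s)^3 = 108s^5
Ksp = 108 × (7.6×10⁻⁸)^5 = 2.7×10⁻³⁴

Ksp = 2.7×10⁻³⁴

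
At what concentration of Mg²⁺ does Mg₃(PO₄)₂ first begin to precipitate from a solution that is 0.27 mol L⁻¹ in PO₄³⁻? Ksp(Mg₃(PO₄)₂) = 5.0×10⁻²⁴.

The threshold for precipitation is Q = Ksp.
Mg₃(PO₄)₂(s) ⇌ 3 Mg²⁺(aq) + 2 PO₄³⁻(aq)
Ksp = [Mg²⁺]^3[PO₄³⁻]^2 = [Mg²⁺]^3(0.27)^2
[Mg²⁺]^3 = 5.0×10⁻²⁴ / (0.27)^2 = 6.9×10⁻²³
[Mg²⁺] = 4.1×10⁻⁸ mol L⁻¹

4.1×10⁻⁸ M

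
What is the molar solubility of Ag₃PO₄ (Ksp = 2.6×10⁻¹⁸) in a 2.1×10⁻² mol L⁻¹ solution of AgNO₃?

2.8×10⁻¹³ M

Ag₃PO₄(s) ⇌ 3 Ag⁺(aq) + PO₄³⁻(aq)
Let s be the solubility of Ag₃PO₄ here. The common ion gives [Ag⁺] ≈ 2.1×10⁻² mol L⁻¹, and [PO₄³⁻] = s.
Ksp = [Ag⁺]^3[PO₄³⁻] = (2.1×10⁻²)^3s
s = 2.6×10⁻¹⁸ / (2.1×10⁻²)^3 = 2.8×10⁻¹³
s = 2.8×10⁻¹³ mol L⁻¹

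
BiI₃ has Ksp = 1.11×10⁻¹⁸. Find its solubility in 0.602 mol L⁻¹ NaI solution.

5.09×10⁻¹⁸ M

BiI₃(s) ⇌ Bi³⁺(aq) + 3 I⁻(aq)
With I⁻ already at 0.602 mol L⁻¹ and s small, take [I⁻] ≈ 0.602 mol L⁻¹ and [Bi³⁺] = s.
Ksp = [Bi³⁺][I⁻]^3 = s(0.602)^3
s = 1.11×10⁻¹⁸ / (0.602)^3 = 5.09×10⁻¹⁸
s = 5.09×10⁻¹⁸ mol L⁻¹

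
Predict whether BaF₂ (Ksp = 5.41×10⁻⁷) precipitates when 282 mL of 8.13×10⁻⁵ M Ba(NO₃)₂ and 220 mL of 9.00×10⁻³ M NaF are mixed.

No

After mixing, V = 282 mL + 220 mL = 502 mL.
[Ba²⁺] = (8.13×10⁻⁵)(282)/502 = 4.57×10⁻⁵ M
[F⁻] = (9.00×10⁻³)(220)/502 = 3.94×10⁻³ M
Q = [Ba²⁺][F⁻]^2 = 7.10×10⁻¹⁰
Q = 7.10×10⁻¹⁰ < Ksp = 5.41×10⁻⁷, so the solution is unsaturated and no precipitate forms.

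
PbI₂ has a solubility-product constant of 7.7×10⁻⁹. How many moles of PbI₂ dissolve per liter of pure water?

PbI₂(s) ⇌ Pb²⁺(aq) + 2 I⁻(aq)
With molar solubility s: [Pb²⁺] = s, [I⁻] = 2s.
Ksp = [Pb²⁺][I⁻]^2 = s · (2s)^2 = 4s^3
4s^3 = 7.7×10⁻⁹  ⇒  s^3 = 1.9×10⁻⁹
s = (1.9×10⁻⁹)^(1/3) = 1.2×10⁻³ mol/L

1.2×10⁻³ M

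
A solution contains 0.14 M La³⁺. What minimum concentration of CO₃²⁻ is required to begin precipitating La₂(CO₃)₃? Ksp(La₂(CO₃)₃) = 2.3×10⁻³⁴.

Precipitation begins when Q = Ksp.
La₂(CO₃)₃(s) ⇌ 2 La³⁺(aq) + 3 CO₃²⁻(aq)
Ksp = [La³⁺]^2[CO₃²⁻]^3 = [CO₃²⁻]^3(0.14)^2
[CO₃²⁻]^3 = 2.3×10⁻³⁴ / (0.14)^2 = 1.2×10⁻³²
[CO₃²⁻] = 2.3×10⁻¹¹ M

2.3×10⁻¹¹ M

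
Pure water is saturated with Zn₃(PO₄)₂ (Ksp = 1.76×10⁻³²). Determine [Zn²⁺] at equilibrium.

Zn₃(PO₄)₂(s) ⇌ 3 Zn²⁺(aq) + 2 PO₄³⁻(aq)
With molar solubility s: [Zn²⁺] = 3s, [PO₄³⁻] = 2s.
Ksp = [Zn²⁺]^3[PO₄³⁻]^2 = (3s)^3 · (2s)^2 = 108s^5 = 1.76×10⁻³²
s = 1.75×10⁻⁷ mol L⁻¹
[Zn²⁺] = 3s = 5.24×10⁻⁷ mol L⁻¹

5.24×10⁻⁷ M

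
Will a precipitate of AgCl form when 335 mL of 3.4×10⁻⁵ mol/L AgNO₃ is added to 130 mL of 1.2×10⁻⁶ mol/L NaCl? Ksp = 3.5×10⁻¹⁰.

Total volume after mixing = 335 + 130 = 465 mL.
[Ag⁺] = (3.4×10⁻⁵)(335)/465 = 2.4×10⁻⁵ mol/L
[Cl⁻] = (1.2×10⁻⁶)(130)/465 = 3.4×10⁻⁷ mol/L
Q = [Ag⁺][Cl⁻] = 8.2×10⁻¹²
Since Q (8.2×10⁻¹²) is less than Ksp (3.5×10⁻¹⁰), no AgCl precipitates.

No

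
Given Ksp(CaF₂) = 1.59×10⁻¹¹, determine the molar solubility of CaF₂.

CaF₂(s) ⇌ Ca²⁺(aq) + 2 F⁻(aq)
Call the molar solubility s, so that [Ca²⁺] = s and [F⁻] = 2s.
Ksp = [Ca²⁺][F⁻]^2 = s · (2s)^2 = 4s^3
4s^3 = 1.59×10⁻¹¹  ⇒  s^3 = 3.98×10⁻¹²
s = (3.98×10⁻¹²)^(1/3) = 1.58×10⁻⁴ mol/L

1.58×10⁻⁴ M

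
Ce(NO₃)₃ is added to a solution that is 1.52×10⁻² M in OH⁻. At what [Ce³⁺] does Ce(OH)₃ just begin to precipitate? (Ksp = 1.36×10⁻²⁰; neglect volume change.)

Precipitation begins when Q = Ksp.
Ce(OH)₃(s) ⇌ Ce³⁺(aq) + 3 OH⁻(aq)
Ksp = [Ce³⁺][OH⁻]^3 = [Ce³⁺](1.52×10⁻²)^3
[Ce³⁺] = 1.36×10⁻²⁰ / (1.52×10⁻²)^3 = 3.87×10⁻¹⁵
[Ce³⁺] = 3.87×10⁻¹⁵ M

3.87×10⁻¹⁵ M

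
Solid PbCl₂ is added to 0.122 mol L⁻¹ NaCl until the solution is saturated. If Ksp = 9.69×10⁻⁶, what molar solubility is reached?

6.51×10⁻⁴ M

PbCl₂(s) ⇌ Pb²⁺(aq) + 2 Cl⁻(aq)
With Cl⁻ already at 0.122 mol L⁻¹ and s small, take [Cl⁻] ≈ 0.122 mol L⁻¹ and [Pb²⁺] = s.
Ksp = [Pb²⁺][Cl⁻]^2 = s(0.122)^2
s = 9.69×10⁻⁶ / (0.122)^2 = 6.51×10⁻⁴
s = 6.51×10⁻⁴ mol L⁻¹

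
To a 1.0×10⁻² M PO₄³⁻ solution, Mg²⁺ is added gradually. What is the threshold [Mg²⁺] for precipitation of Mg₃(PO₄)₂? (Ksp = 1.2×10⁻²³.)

4.9×10⁻⁷ M

The threshold for precipitation is Q = Ksp.
Mg₃(PO₄)₂(s) ⇌ 3 Mg²⁺(aq) + 2 PO₄³⁻(aq)
Ksp = [Mg²⁺]^3[PO₄³⁻]^2 = [Mg²⁺]^3(1.0×10⁻²)^2
[Mg²⁺]^3 = 1.2×10⁻²³ / (1.0×10⁻²)^2 = 1.2×10⁻¹⁹
[Mg²⁺] = 4.9×10⁻⁷ M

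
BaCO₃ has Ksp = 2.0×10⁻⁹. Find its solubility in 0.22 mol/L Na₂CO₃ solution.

BaCO₃(s) ⇌ Ba²⁺(aq) + CO₃²⁻(aq)
The solution already contains CO₃²⁻ at 0.22 mol/L. Let s be the molar solubility of BaCO₃.
[CO₃²⁻] ≈ 0.22 mol/L (common ion dominates); [Ba²⁺] = s.
Ksp = [Ba²⁺][CO₃²⁻] = s(0.22)
s = 2.0×10⁻⁹ / (0.22) = 9.1×10⁻⁹
s = 9.1×10⁻⁹ mol/L

9.1×10⁻⁹ M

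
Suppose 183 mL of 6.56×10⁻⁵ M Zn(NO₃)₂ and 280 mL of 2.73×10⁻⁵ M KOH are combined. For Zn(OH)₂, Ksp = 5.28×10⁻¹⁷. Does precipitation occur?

Yes

The combined volume is 463 mL.
[Zn²⁺] = (6.56×10⁻⁵)(183)/463 = 2.59×10⁻⁵ M
[OH⁻] = (2.73×10⁻⁵)(280)/463 = 1.65×10⁻⁵ M
Q = [Zn²⁺][OH⁻]^2 = 7.07×10⁻¹⁵
Q = 7.07×10⁻¹⁵ > Ksp = 5.28×10⁻¹⁷, so the solution is supersaturated and Zn(OH)₂ precipitates.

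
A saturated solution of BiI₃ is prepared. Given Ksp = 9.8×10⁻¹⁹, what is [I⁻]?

BiI₃(s) ⇌ Bi³⁺(aq) + 3 I⁻(aq)
If s mol/L of BiI₃ dissolves, [Bi³⁺] = s and [I⁻] = 3s.
Ksp = [Bi³⁺][I⁻]^3 = s · (3s)^3 = 27s^4 = 9.8×10⁻¹⁹
s = 1.4×10⁻⁵ mol/L
[I⁻] = 3s = 4.1×10⁻⁵ mol/L

4.1×10⁻⁵ M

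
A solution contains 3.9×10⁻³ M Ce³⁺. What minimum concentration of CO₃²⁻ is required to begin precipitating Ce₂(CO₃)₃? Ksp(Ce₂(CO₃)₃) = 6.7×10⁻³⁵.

Precipitation of each salt begins when its ion product equals Ksp.
Ce₂(CO₃)₃(s) ⇌ 2 Ce³⁺(aq) + 3 CO₃²⁻(aq)
Ksp = [Ce³⁺]^2[CO₃²⁻]^3 = [CO₃²⁻]^3(3.9×10⁻³)^2
[CO₃²⁻]^3 = 6.7×10⁻³⁵ / (3.9×10⁻³)^2 = 4.4×10⁻³⁰
[CO₃²⁻] = 1.6×10⁻¹⁰ M

1.6×10⁻¹⁰ M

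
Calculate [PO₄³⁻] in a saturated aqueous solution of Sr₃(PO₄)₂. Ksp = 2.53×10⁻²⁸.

Sr₃(PO₄)₂(s) ⇌ 3 Sr²⁺(aq) + 2 PO₄³⁻(aq)
For each mole of Sr₃(PO₄)₂ that dissolves per liter, [Sr²⁺] = 3s and [PO₄³⁻] = 2s; let s denote this solubility.
Ksp = [Sr²⁺]^3[PO₄³⁻]^2 = (3s)^3 · (2s)^2 = 108s^5 = 2.53×10⁻²⁸
s = 1.19×10⁻⁶ M
[PO₄³⁻] = 2s = 2.37×10⁻⁶ M

2.37×10⁻⁶ M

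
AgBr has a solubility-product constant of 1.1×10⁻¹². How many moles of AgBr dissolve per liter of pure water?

1.0×10⁻⁶ M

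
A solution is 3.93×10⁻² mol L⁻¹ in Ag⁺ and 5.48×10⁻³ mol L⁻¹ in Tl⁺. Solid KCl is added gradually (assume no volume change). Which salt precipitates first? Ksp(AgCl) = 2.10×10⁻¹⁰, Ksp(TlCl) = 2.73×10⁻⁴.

Precipitation of each salt begins when its ion product equals Ksp.
For AgCl: [Cl⁻] = (Ksp/[Ag⁺]) = 5.34×10⁻⁹ mol L⁻¹
For TlCl: [Cl⁻] = (Ksp/[Tl⁺]) = 4.98×10⁻² mol L⁻¹
Since AgCl needs less Cl⁻ to reach saturation, it precipitates first.

AgCl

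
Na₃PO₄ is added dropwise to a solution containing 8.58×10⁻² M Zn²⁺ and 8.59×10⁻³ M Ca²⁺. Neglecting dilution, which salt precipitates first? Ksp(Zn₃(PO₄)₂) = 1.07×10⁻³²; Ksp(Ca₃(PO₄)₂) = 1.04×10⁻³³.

Precipitation begins when Q = Ksp.
For Zn₃(PO₄)₂: [PO₄³⁻] = (Ksp/[Zn²⁺]^3)^(1/2) = 4.12×10⁻¹⁵ M
For Ca₃(PO₄)₂: [PO₄³⁻] = (Ksp/[Ca²⁺]^3)^(1/2) = 4.05×10⁻¹⁴ M
Zn₃(PO₄)₂ requires the lower [PO₄³⁻], so it precipitates first.

Zn₃(PO₄)₂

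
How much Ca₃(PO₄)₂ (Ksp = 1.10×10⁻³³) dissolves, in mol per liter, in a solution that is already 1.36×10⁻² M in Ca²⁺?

1.05×10⁻¹⁴ M

Ca₃(PO₄)₂(s) ⇌ 3 Ca²⁺(aq) + 2 PO₄³⁻(aq)
Let s be the solubility of Ca₃(PO₄)₂ here. The common ion gives [Ca²⁺] ≈ 1.36×10⁻² M, and [PO₄³⁻] = 2s.
Ksp = [Ca²⁺]^3[PO₄³⁻]^2 = (1.36×10⁻²)^3(2s)^2
(2s)^2 = 1.10×10⁻³³ / (1.36×10⁻²)^3 = 4.37×10⁻²⁸
s = 1.05×10⁻¹⁴ M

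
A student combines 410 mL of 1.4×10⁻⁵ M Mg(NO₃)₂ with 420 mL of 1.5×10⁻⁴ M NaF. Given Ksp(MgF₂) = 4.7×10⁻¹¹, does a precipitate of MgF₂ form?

No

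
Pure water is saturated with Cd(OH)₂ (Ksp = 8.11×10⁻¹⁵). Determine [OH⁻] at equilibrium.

Cd(OH)₂(s) ⇌ Cd²⁺(aq) + 2 OH⁻(aq)
Let s be the molar solubility. Then [Cd²⁺] = s and [OH⁻] = 2s.
Ksp = [Cd²⁺][OH⁻]^2 = s · (2s)^2 = 4s^3 = 8.11×10⁻¹⁵
s = 1.27×10⁻⁵ M
[OH⁻] = 2s = 2.53×10⁻⁵ M

2.53×10⁻⁵ M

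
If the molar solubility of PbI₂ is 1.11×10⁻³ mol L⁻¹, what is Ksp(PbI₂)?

Ksp = 5.47×10⁻⁹

PbI₂(s) ⇌ Pb²⁺(aq) + 2 I⁻(aq)
Let s be the molar solubility. Then [Pb²⁺] = s and [I⁻] = 2s.
Ksp = [Pb²⁺][I⁻]^2 = s · (2s)^2 = 4s^3
Ksp = 4 × (1.11×10⁻³)^3 = 5.47×10⁻⁹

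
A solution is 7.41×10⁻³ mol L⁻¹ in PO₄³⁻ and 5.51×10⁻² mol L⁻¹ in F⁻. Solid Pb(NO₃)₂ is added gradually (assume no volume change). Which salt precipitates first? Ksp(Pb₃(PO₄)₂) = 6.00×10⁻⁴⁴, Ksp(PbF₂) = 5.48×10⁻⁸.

Precipitation of each salt begins when its ion product equals Ksp.
For Pb₃(PO₄)₂: [Pb²⁺] = (Ksp/[PO₄³⁻]^2)^(1/3) = 1.03×10⁻¹³ mol L⁻¹
For PbF₂: [Pb²⁺] = (Ksp/[F⁻]^2) = 1.81×10⁻⁵ mol L⁻¹
Since Pb₃(PO₄)₂ needs less Pb²⁺ to reach saturation, it precipitates first.

Pb₃(PO₄)₂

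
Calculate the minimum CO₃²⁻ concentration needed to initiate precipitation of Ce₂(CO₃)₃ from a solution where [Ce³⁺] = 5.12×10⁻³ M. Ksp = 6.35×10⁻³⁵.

1.34×10⁻¹⁰ M

The threshold for precipitation is Q = Ksp.
Ce₂(CO₃)₃(s) ⇌ 2 Ce³⁺(aq) + 3 CO₃²⁻(aq)
Ksp = [Ce³⁺]^2[CO₃²⁻]^3 = [CO₃²⁻]^3(5.12×10⁻³)^2
[CO₃²⁻]^3 = 6.35×10⁻³⁵ / (5.12×10⁻³)^2 = 2.42×10⁻³⁰
[CO₃²⁻] = 1.34×10⁻¹⁰ M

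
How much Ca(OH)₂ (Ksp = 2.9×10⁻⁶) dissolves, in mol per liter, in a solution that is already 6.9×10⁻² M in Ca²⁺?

Ca(OH)₂(s) ⇌ Ca²⁺(aq) + 2 OH⁻(aq)
The solution already contains Ca²⁺ at 6.9×10⁻² M. Let s be the molar solubility of Ca(OH)₂.
[Ca²⁺] ≈ 6.9×10⁻² M (common ion dominates); [OH⁻] = 2s.
Ksp = [Ca²⁺][OH⁻]^2 = (6.9×10⁻²)(2s)^2
(2s)^2 = 2.9×10⁻⁶ / (6.9×10⁻²) = 4.2×10⁻⁵
s = 3.2×10⁻³ M

3.2×10⁻³ M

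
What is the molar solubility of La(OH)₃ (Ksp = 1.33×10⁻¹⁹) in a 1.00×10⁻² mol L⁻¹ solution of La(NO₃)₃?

7.90×10⁻⁷ M

La(OH)₃(s) ⇌ La³⁺(aq) + 3 OH⁻(aq)
Let s be the solubility of La(OH)₃ here. The common ion gives [La³⁺] ≈ 1.00×10⁻² mol L⁻¹, and [OH⁻] = 3s.
Ksp = [La³⁺][OH⁻]^3 = (1.00×10⁻²)(3s)^3
(3s)^3 = 1.33×10⁻¹⁹ / (1.00×10⁻²) = 1.33×10⁻¹⁷
s = 7.90×10⁻⁷ mol L⁻¹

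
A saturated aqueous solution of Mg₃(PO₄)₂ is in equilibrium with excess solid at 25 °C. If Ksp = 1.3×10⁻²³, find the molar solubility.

1.0×10⁻⁵ M

Mg₃(PO₄)₂(s) ⇌ 3 Mg²⁺(aq) + 2 PO₄³⁻(aq)
For each mole of Mg₃(PO₄)₂ that dissolves per liter, [Mg²⁺] = 3s and [PO₄³⁻] = 2s; let s denote this solubility.
Ksp = [Mg²⁺]^3[PO₄³⁻]^2 = (3s)^3 · (2s)^2 = 108s^5
108s^5 = 1.3×10⁻²³  ⇒  s^5 = 1.2×10⁻²⁵
Taking the 5th root, s = 1.0×10⁻⁵ M.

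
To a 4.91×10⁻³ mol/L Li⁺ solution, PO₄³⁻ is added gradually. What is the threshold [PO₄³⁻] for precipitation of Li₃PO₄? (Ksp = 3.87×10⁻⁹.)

A salt starts to precipitate once the ion product Q reaches its Ksp.
Li₃PO₄(s) ⇌ 3 Li⁺(aq) + PO₄³⁻(aq)
Ksp = [Li⁺]^3[PO₄³⁻] = [PO₄³⁻](4.91×10⁻³)^3
[PO₄³⁻] = 3.87×10⁻⁹ / (4.91×10⁻³)^3 = 3.27×10⁻²
[PO₄³⁻] = 3.27×10⁻² mol/L

3.27×10⁻² M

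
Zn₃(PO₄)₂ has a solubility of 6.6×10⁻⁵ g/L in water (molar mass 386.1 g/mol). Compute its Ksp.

Ksp = 1.6×10⁻³²

Molar solubility s = (6.6×10⁻⁵ g/L) / (386.1 g/mol) = 1.709×10⁻⁷ mol/L
Zn₃(PO₄)₂(s) ⇌ 3 Zn²⁺(aq) + 2 PO₄³⁻(aq)
Call the molar solubility s, so that [Zn²⁺] = 3s and [PO₄³⁻] = 2s.
Ksp = [Zn²⁺]^3[PO₄³⁻]^2 = (3s)^3 · (2s)^2 = 108s^5
Ksp = 108 × (1.709×10⁻⁷)^5 = 1.6×10⁻³²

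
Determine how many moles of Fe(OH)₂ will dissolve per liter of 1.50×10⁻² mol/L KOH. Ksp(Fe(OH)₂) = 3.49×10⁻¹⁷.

Fe(OH)₂(s) ⇌ Fe²⁺(aq) + 2 OH⁻(aq)
The solution already contains OH⁻ at 1.50×10⁻² mol/L. Let s be the molar solubility of Fe(OH)₂.
[OH⁻] ≈ 1.50×10⁻² mol/L (common ion dominates); [Fe²⁺] = s.
Ksp = [Fe²⁺][OH⁻]^2 = s(1.50×10⁻²)^2
s = 3.49×10⁻¹⁷ / (1.50×10⁻²)^2 = 1.55×10⁻¹³
s = 1.55×10⁻¹³ mol/L

1.55×10⁻¹³ M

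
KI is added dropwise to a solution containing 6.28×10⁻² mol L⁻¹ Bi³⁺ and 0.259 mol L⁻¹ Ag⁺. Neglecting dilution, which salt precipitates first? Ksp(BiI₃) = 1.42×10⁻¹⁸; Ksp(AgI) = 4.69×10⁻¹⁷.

AgI

The threshold for precipitation is Q = Ksp.
For BiI₃: [I⁻] = (Ksp/[Bi³⁺])^(1/3) = 2.83×10⁻⁶ mol L⁻¹
For AgI: [I⁻] = (Ksp/[Ag⁺]) = 1.81×10⁻¹⁶ mol L⁻¹
Since AgI needs less I⁻ to reach saturation, it precipitates first.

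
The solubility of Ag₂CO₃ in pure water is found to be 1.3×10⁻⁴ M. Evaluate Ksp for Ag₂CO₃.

Ag₂CO₃(s) ⇌ 2 Ag⁺(aq) + CO₃²⁻(aq)
With molar solubility s: [Ag⁺] = 2s, [CO₃²⁻] = s.
Ksp = [Ag⁺]^2[CO₃²⁻] = (2s)^2 · s = 4s^3
Ksp = 4 × (1.3×10⁻⁴)^3 = 8.8×10⁻¹²

Ksp = 8.8×10⁻¹²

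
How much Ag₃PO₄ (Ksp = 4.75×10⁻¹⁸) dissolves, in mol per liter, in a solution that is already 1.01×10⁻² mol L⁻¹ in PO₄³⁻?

2.59×10⁻⁶ M

Ag₃PO₄(s) ⇌ 3 Ag⁺(aq) + PO₄³⁻(aq)
With PO₄³⁻ already at 1.01×10⁻² mol L⁻¹ and s small, take [PO₄³⁻] ≈ 1.01×10⁻² mol L⁻¹ and [Ag⁺] = 3s.
Ksp = [Ag⁺]^3[PO₄³⁻] = (3s)^3(1.01×10⁻²)
(3s)^3 = 4.75×10⁻¹⁸ / (1.01×10⁻²) = 4.70×10⁻¹⁶
s = 2.59×10⁻⁶ mol L⁻¹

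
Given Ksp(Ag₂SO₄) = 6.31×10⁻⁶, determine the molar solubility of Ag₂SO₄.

Ag₂SO₄(s) ⇌ 2 Ag⁺(aq) + SO₄²⁻(aq)
Let s be the molar solubility. Then [Ag⁺] = 2s and [SO₄²⁻] = s.
Ksp = [Ag⁺]^2[SO₄²⁻] = (2s)^2 · s = 4s^3
4s^3 = 6.31×10⁻⁶  ⇒  s^3 = 1.58×10⁻⁶
s = (1.58×10⁻⁶)^(1/3) = 1.16×10⁻² mol L⁻¹

1.16×10⁻² M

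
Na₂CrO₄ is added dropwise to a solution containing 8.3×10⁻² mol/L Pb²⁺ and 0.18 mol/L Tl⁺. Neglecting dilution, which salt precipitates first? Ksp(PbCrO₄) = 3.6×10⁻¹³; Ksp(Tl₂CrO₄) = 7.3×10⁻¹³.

PbCrO₄

The threshold for precipitation is Q = Ksp.
For PbCrO₄: [CrO₄²⁻] = (Ksp/[Pb²⁺]) = 4.3×10⁻¹² mol/L
For Tl₂CrO₄: [CrO₄²⁻] = (Ksp/[Tl⁺]^2) = 2.3×10⁻¹¹ mol/L
The smaller threshold [CrO₄²⁻] is reached first, so PbCrO₄ precipitates first.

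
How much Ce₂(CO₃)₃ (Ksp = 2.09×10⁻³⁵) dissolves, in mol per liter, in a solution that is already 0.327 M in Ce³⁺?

1.93×10⁻¹² M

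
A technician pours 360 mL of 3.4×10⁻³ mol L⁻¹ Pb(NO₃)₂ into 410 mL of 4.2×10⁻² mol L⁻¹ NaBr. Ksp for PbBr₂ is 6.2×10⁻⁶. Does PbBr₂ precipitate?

No

Total volume after mixing = 360 + 410 = 770 mL.
[Pb²⁺] = (3.4×10⁻³)(360)/770 = 1.6×10⁻³ mol L⁻¹
[Br⁻] = (4.2×10⁻²)(410)/770 = 2.2×10⁻² mol L⁻¹
Q = [Pb²⁺][Br⁻]^2 = 8.0×10⁻⁷
Since Q (8.0×10⁻⁷) is less than Ksp (6.2×10⁻⁶), no PbBr₂ precipitates.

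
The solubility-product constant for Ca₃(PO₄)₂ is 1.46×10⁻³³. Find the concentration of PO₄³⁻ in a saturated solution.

Ca₃(PO₄)₂(s) ⇌ 3 Ca²⁺(aq) + 2 PO₄³⁻(aq)
Call the molar solubility s, so that [Ca²⁺] = 3s and [PO₄³⁻] = 2s.
Ksp = [Ca²⁺]^3[PO₄³⁻]^2 = (3s)^3 · (2s)^2 = 108s^5 = 1.46×10⁻³³
s = 1.06×10⁻⁷ mol L⁻¹
[PO₄³⁻] = 2s = 2.12×10⁻⁷ mol L⁻¹

2.12×10⁻⁷ M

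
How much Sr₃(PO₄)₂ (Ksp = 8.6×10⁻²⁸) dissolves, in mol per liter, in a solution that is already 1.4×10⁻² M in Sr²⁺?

Sr₃(PO₄)₂(s) ⇌ 3 Sr²⁺(aq) + 2 PO₄³⁻(aq)
Let s be the solubility of Sr₃(PO₄)₂ here. The common ion gives [Sr²⁺] ≈ 1.4×10⁻² M, and [PO₄³⁻] = 2s.
Ksp = [Sr²⁺]^3[PO₄³⁻]^2 = (1.4×10⁻²)^3(2s)^2
(2s)^2 = 8.6×10⁻²⁸ / (1.4×10⁻²)^3 = 3.1×10⁻²²
s = 8.9×10⁻¹² M

8.9×10⁻¹² M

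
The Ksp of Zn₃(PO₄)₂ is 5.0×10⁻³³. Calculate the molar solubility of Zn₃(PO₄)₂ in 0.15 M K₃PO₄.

2.0×10⁻¹¹ M

Zn₃(PO₄)₂(s) ⇌ 3 Zn²⁺(aq) + 2 PO₄³⁻(aq)
Let s be the solubility of Zn₃(PO₄)₂ here. The common ion gives [PO₄³⁻] ≈ 0.15 M, and [Zn²⁺] = 3s.
Ksp = [Zn²⁺]^3[PO₄³⁻]^2 = (3s)^3(0.15)^2
(3s)^3 = 5.0×10⁻³³ / (0.15)^2 = 2.2×10⁻³¹
s = 2.0×10⁻¹¹ M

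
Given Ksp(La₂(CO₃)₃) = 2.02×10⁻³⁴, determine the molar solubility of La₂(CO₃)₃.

7.15×10⁻⁸ M

La₂(CO₃)₃(s) ⇌ 2 La³⁺(aq) + 3 CO₃²⁻(aq)
For each mole of La₂(CO₃)₃ that dissolves per liter, [La³⁺] = 2s and [CO₃²⁻] = 3s; let s denote this solubility.
Ksp = [La³⁺]^2[CO₃²⁻]^3 = (2s)^2 · (3s)^3 = 108s^5
108s^5 = 2.02×10⁻³⁴  ⇒  s^5 = 1.87×10⁻³⁶
Taking the 5th root, s = 7.15×10⁻⁸ M.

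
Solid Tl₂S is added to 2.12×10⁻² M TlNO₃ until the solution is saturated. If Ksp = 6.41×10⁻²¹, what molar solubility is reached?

Tl₂S(s) ⇌ 2 Tl⁺(aq) + S²⁻(aq)
With Tl⁺ already at 2.12×10⁻² M and s small, take [Tl⁺] ≈ 2.12×10⁻² M and [S²⁻] = s.
Ksp = [Tl⁺]^2[S²⁻] = (2.12×10⁻²)^2s
s = 6.41×10⁻²¹ / (2.12×10⁻²)^2 = 1.43×10⁻¹⁷
s = 1.43×10⁻¹⁷ M

1.43×10⁻¹⁷ M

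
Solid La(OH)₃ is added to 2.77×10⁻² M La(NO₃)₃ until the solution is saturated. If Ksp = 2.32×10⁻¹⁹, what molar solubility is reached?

La(OH)₃(s) ⇌ La³⁺(aq) + 3 OH⁻(aq)
Let s be the solubility of La(OH)₃ here. The common ion gives [La³⁺] ≈ 2.77×10⁻² M, and [OH⁻] = 3s.
Ksp = [La³⁺][OH⁻]^3 = (2.77×10⁻²)(3s)^3
(3s)^3 = 2.32×10⁻¹⁹ / (2.77×10⁻²) = 8.38×10⁻¹⁸
s = 6.77×10⁻⁷ M

6.77×10⁻⁷ M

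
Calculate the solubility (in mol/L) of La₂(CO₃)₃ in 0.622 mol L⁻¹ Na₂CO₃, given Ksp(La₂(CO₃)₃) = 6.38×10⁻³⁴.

2.57×10⁻¹⁷ M

La₂(CO₃)₃(s) ⇌ 2 La³⁺(aq) + 3 CO₃²⁻(aq)
Let s be the solubility of La₂(CO₃)₃ here. The common ion gives [CO₃²⁻] ≈ 0.622 mol L⁻¹, and [La³⁺] = 2s.
Ksp = [La³⁺]^2[CO₃²⁻]^3 = (2s)^2(0.622)^3
(2s)^2 = 6.38×10⁻³⁴ / (0.622)^3 = 2.65×10⁻³³
s = 2.57×10⁻¹⁷ mol L⁻¹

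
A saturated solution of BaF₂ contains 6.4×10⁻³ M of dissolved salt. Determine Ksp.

BaF₂(s) ⇌ Ba²⁺(aq) + 2 F⁻(aq)
Let s be the molar solubility. Then [Ba²⁺] = s and [F⁻] = 2s.
Ksp = [Ba²⁺][F⁻]^2 = s · (2s)^2 = 4s^3
Ksp = 4 × (6.4×10⁻³)^3 = 1.0×10⁻⁶

Ksp = 1.0×10⁻⁶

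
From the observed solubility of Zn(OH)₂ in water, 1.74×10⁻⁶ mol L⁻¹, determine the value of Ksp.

Zn(OH)₂(s) ⇌ Zn²⁺(aq) + 2 OH⁻(aq)
Call the molar solubility s, so that [Zn²⁺] = s and [OH⁻] = 2s.
Ksp = [Zn²⁺][OH⁻]^2 = s · (2s)^2 = 4s^3
Ksp = 4 × (1.74×10⁻⁶)^3 = 2.11×10⁻¹⁷

Ksp = 2.11×10⁻¹⁷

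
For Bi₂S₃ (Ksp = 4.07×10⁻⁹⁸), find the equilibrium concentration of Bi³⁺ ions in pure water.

2.61×10⁻²⁰ M

Bi₂S₃(s) ⇌ 2 Bi³⁺(aq) + 3 S²⁻(aq)
For each mole of Bi₂S₃ that dissolves per liter, [Bi³⁺] = 2s and [S²⁻] = 3s; let s denote this solubility.
Ksp = [Bi³⁺]^2[S²⁻]^3 = (2s)^2 · (3s)^3 = 108s^5 = 4.07×10⁻⁹⁸
s = 1.30×10⁻²⁰ mol/L
[Bi³⁺] = 2s = 2.61×10⁻²⁰ mol/L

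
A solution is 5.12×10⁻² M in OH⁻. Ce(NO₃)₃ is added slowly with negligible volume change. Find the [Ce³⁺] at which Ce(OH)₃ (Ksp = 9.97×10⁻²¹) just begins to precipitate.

7.43×10⁻¹⁷ M

Precipitation begins when Q = Ksp.
Ce(OH)₃(s) ⇌ Ce³⁺(aq) + 3 OH⁻(aq)
Ksp = [Ce³⁺][OH⁻]^3 = [Ce³⁺](5.12×10⁻²)^3
[Ce³⁺] = 9.97×10⁻²¹ / (5.12×10⁻²)^3 = 7.43×10⁻¹⁷
[Ce³⁺] = 7.43×10⁻¹⁷ M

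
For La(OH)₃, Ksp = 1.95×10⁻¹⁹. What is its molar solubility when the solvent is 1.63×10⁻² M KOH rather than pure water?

4.50×10⁻¹⁴ M

La(OH)₃(s) ⇌ La³⁺(aq) + 3 OH⁻(aq)
Let s be the solubility of La(OH)₃ here. The common ion gives [OH⁻] ≈ 1.63×10⁻² M, and [La³⁺] = s.
Ksp = [La³⁺][OH⁻]^3 = s(1.63×10⁻²)^3
s = 1.95×10⁻¹⁹ / (1.63×10⁻²)^3 = 4.50×10⁻¹⁴
s = 4.50×10⁻¹⁴ M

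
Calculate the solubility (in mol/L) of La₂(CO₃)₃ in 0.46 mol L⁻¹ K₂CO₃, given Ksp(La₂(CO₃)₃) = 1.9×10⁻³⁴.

2.2×10⁻¹⁷ M

La₂(CO₃)₃(s) ⇌ 2 La³⁺(aq) + 3 CO₃²⁻(aq)
CO₃²⁻ is already present at 0.46 mol L⁻¹. If s mol/L of La₂(CO₃)₃ dissolves, [La³⁺] = 2s while [CO₃²⁻] ≈ 0.46 mol L⁻¹.
Ksp = [La³⁺]^2[CO₃²⁻]^3 = (2s)^2(0.46)^3
(2s)^2 = 1.9×10⁻³⁴ / (0.46)^3 = 2.0×10⁻³³
s = 2.2×10⁻¹⁷ mol L⁻¹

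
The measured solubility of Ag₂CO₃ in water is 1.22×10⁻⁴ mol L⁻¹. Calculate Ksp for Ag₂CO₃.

Ksp = 7.26×10⁻¹²

Ag₂CO₃(s) ⇌ 2 Ag⁺(aq) + CO₃²⁻(aq)
With molar solubility s: [Ag⁺] = 2s, [CO₃²⁻] = s.
Ksp = [Ag⁺]^2[CO₃²⁻] = (2s)^2 · s = 4s^3
Ksp = 4 × (1.22×10⁻⁴)^3 = 7.26×10⁻¹²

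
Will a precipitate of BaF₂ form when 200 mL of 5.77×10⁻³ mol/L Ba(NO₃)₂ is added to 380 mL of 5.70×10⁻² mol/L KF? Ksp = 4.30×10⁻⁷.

Yes

Total volume after mixing = 200 + 380 = 580 mL.
[Ba²⁺] = (5.77×10⁻³)(200)/580 = 1.99×10⁻³ mol/L
[F⁻] = (5.70×10⁻²)(380)/580 = 3.73×10⁻² mol/L
Q = [Ba²⁺][F⁻]^2 = 2.77×10⁻⁶
Because Q > Ksp (2.77×10⁻⁶ vs 4.30×10⁻⁷), a precipitate of BaF₂ forms.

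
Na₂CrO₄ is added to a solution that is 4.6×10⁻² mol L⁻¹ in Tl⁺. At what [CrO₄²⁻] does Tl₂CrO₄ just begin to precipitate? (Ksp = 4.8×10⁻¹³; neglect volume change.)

Precipitation begins when Q = Ksp.
Tl₂CrO₄(s) ⇌ 2 Tl⁺(aq) + CrO₄²⁻(aq)
Ksp = [Tl⁺]^2[CrO₄²⁻] = [CrO₄²⁻](4.6×10⁻²)^2
[CrO₄²⁻] = 4.8×10⁻¹³ / (4.6×10⁻²)^2 = 2.3×10⁻¹⁰
[CrO₄²⁻] = 2.3×10⁻¹⁰ mol L⁻¹

2.3×10⁻¹⁰ M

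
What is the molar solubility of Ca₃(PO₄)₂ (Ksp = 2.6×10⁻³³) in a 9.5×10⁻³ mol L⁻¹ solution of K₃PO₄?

Ca₃(PO₄)₂(s) ⇌ 3 Ca²⁺(aq) + 2 PO₄³⁻(aq)
Let s be the solubility of Ca₃(PO₄)₂ here. The common ion gives [PO₄³⁻] ≈ 9.5×10⁻³ mol L⁻¹, and [Ca²⁺] = 3s.
Ksp = [Ca²⁺]^3[PO₄³⁻]^2 = (3s)^3(9.5×10⁻³)^2
(3s)^3 = 2.6×10⁻³³ / (9.5×10⁻³)^2 = 2.9×10⁻²⁹
s = 1.0×10⁻¹⁰ mol L⁻¹

1.0×10⁻¹⁰ M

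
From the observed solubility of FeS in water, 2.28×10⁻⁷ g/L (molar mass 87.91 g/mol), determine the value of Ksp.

s = (2.28×10⁻⁷ g L⁻¹)/(87.91 g mol⁻¹) = 2.5936×10⁻⁹ M
FeS(s) ⇌ Fe²⁺(aq) + S²⁻(aq)
Call the molar solubility s, so that [Fe²⁺] = s and [S²⁻] = s.
Ksp = [Fe²⁺][S²⁻] = s · s = s^2
Ksp = (2.5936×10⁻⁹)^2 = 6.73×10⁻¹⁸

Ksp = 6.73×10⁻¹⁸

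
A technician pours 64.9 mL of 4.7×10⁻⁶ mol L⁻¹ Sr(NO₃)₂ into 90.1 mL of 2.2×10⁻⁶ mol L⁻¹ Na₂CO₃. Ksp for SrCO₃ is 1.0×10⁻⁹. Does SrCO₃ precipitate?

Total volume after mixing = 64.9 + 90.1 = 155 mL.
[Sr²⁺] = (4.7×10⁻⁶)(64.9)/155 = 2.0×10⁻⁶ mol L⁻¹
[CO₃²⁻] = (2.2×10⁻⁶)(90.1)/155 = 1.3×10⁻⁶ mol L⁻¹
Q = [Sr²⁺][CO₃²⁻] = 2.5×10⁻¹²
Q = 2.5×10⁻¹² < Ksp = 1.0×10⁻⁹, so the solution is unsaturated and no precipitate forms.

No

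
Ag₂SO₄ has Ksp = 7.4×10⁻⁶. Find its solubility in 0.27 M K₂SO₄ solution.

2.6×10⁻³ M

Ag₂SO₄(s) ⇌ 2 Ag⁺(aq) + SO₄²⁻(aq)
SO₄²⁻ is already present at 0.27 M. If s mol/L of Ag₂SO₄ dissolves, [Ag⁺] = 2s while [SO₄²⁻] ≈ 0.27 M.
Ksp = [Ag⁺]^2[SO₄²⁻] = (2s)^2(0.27)
(2s)^2 = 7.4×10⁻⁶ / (0.27) = 2.7×10⁻⁵
s = 2.6×10⁻³ M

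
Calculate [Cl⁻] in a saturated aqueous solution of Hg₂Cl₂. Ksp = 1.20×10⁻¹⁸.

1.34×10⁻⁶ M

Hg₂Cl₂(s) ⇌ Hg₂²⁺(aq) + 2 Cl⁻(aq)
For each mole of Hg₂Cl₂ that dissolves per liter, [Hg₂²⁺] = s and [Cl⁻] = 2s; let s denote this solubility.
Ksp = [Hg₂²⁺][Cl⁻]^2 = s · (2s)^2 = 4s^3 = 1.20×10⁻¹⁸
s = 6.69×10⁻⁷ mol/L
[Cl⁻] = 2s = 1.34×10⁻⁶ mol/L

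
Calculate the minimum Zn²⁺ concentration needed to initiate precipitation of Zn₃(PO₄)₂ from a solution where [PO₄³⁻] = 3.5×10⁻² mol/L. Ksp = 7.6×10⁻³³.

1.8×10⁻¹⁰ M

A salt starts to precipitate once the ion product Q reaches its Ksp.
Zn₃(PO₄)₂(s) ⇌ 3 Zn²⁺(aq) + 2 PO₄³⁻(aq)
Ksp = [Zn²⁺]^3[PO₄³⁻]^2 = [Zn²⁺]^3(3.5×10⁻²)^2
[Zn²⁺]^3 = 7.6×10⁻³³ / (3.5×10⁻²)^2 = 6.2×10⁻³⁰
[Zn²⁺] = 1.8×10⁻¹⁰ mol/L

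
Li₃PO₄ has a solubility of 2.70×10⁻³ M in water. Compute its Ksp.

Li₃PO₄(s) ⇌ 3 Li⁺(aq) + PO₄³⁻(aq)
With molar solubility s: [Li⁺] = 3s, [PO₄³⁻] = s.
Ksp = [Li⁺]^3[PO₄³⁻] = (3s)^3 · s = 27s^4
Ksp = 27 × (2.70×10⁻³)^4 = 1.43×10⁻⁹

Ksp = 1.43×10⁻⁹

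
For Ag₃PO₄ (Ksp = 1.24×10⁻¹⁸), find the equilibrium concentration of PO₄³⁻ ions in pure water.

1.46×10⁻⁵ M

Ag₃PO₄(s) ⇌ 3 Ag⁺(aq) + PO₄³⁻(aq)
Call the molar solubility s, so that [Ag⁺] = 3s and [PO₄³⁻] = s.
Ksp = [Ag⁺]^3[PO₄³⁻] = (3s)^3 · s = 27s^4 = 1.24×10⁻¹⁸
s = 1.46×10⁻⁵ M
[PO₄³⁻] = s = 1.46×10⁻⁵ M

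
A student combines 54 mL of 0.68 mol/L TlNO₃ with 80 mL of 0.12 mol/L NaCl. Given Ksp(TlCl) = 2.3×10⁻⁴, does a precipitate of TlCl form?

After mixing, V = 54 mL + 80 mL = 134 mL.
[Tl⁺] = (0.68)(54)/134 = 0.27 mol/L
[Cl⁻] = (0.12)(80)/134 = 7.2×10⁻² mol/L
Q = [Tl⁺][Cl⁻] = 2.0×10⁻²
Q = 2.0×10⁻² > Ksp = 2.3×10⁻⁴, so the solution is supersaturated and TlCl precipitates.

Yes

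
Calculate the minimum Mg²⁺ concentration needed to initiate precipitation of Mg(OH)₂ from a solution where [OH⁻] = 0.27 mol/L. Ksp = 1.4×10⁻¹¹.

Precipitation of each salt begins when its ion product equals Ksp.
Mg(OH)₂(s) ⇌ Mg²⁺(aq) + 2 OH⁻(aq)
Ksp = [Mg²⁺][OH⁻]^2 = [Mg²⁺](0.27)^2
[Mg²⁺] = 1.4×10⁻¹¹ / (0.27)^2 = 1.9×10⁻¹⁰
[Mg²⁺] = 1.9×10⁻¹⁰ mol/L

1.9×10⁻¹⁰ M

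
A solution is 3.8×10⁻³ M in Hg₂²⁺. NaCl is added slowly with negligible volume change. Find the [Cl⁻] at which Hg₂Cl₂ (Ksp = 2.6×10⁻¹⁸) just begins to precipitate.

2.6×10⁻⁸ M

Each salt precipitates once Q = Ksp for that salt.
Hg₂Cl₂(s) ⇌ Hg₂²⁺(aq) + 2 Cl⁻(aq)
Ksp = [Hg₂²⁺][Cl⁻]^2 = [Cl⁻]^2(3.8×10⁻³)
[Cl⁻]^2 = 2.6×10⁻¹⁸ / (3.8×10⁻³) = 6.8×10⁻¹⁶
[Cl⁻] = 2.6×10⁻⁸ M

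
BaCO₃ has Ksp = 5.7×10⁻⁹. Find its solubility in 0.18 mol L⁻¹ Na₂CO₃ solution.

BaCO₃(s) ⇌ Ba²⁺(aq) + CO₃²⁻(aq)
With CO₃²⁻ already at 0.18 mol L⁻¹ and s small, take [CO₃²⁻] ≈ 0.18 mol L⁻¹ and [Ba²⁺] = s.
Ksp = [Ba²⁺][CO₃²⁻] = s(0.18)
s = 5.7×10⁻⁹ / (0.18) = 3.2×10⁻⁸
s = 3.2×10⁻⁸ mol L⁻¹

3.2×10⁻⁸ M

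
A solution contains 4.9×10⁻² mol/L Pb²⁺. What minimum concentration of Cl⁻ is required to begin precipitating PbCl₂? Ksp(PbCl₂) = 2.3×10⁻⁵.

Precipitation begins when Q = Ksp.
PbCl₂(s) ⇌ Pb²⁺(aq) + 2 Cl⁻(aq)
Ksp = [Pb²⁺][Cl⁻]^2 = [Cl⁻]^2(4.9×10⁻²)
[Cl⁻]^2 = 2.3×10⁻⁵ / (4.9×10⁻²) = 4.7×10⁻⁴
[Cl⁻] = 2.2×10⁻² mol/L

2.2×10⁻² M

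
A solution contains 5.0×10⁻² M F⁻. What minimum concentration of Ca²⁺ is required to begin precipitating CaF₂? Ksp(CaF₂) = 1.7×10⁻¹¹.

6.8×10⁻⁹ M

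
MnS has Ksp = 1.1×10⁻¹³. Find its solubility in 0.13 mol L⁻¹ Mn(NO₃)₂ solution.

8.5×10⁻¹³ M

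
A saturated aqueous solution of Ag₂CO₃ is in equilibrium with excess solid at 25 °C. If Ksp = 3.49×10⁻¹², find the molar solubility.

Ag₂CO₃(s) ⇌ 2 Ag⁺(aq) + CO₃²⁻(aq)
For each mole of Ag₂CO₃ that dissolves per liter, [Ag⁺] = 2s and [CO₃²⁻] = s; let s denote this solubility.
Ksp = [Ag⁺]^2[CO₃²⁻] = (2s)^2 · s = 4s^3
4s^3 = 3.49×10⁻¹²  ⇒  s^3 = 8.73×10⁻¹³
Taking the 3rd root, s = 9.56×10⁻⁵ M.

9.56×10⁻⁵ M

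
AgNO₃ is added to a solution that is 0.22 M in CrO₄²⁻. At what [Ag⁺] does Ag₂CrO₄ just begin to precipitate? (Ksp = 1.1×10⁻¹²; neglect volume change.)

2.2×10⁻⁶ M

A salt starts to precipitate once the ion product Q reaches its Ksp.
Ag₂CrO₄(s) ⇌ 2 Ag⁺(aq) + CrO₄²⁻(aq)
Ksp = [Ag⁺]^2[CrO₄²⁻] = [Ag⁺]^2(0.22)
[Ag⁺]^2 = 1.1×10⁻¹² / (0.22) = 5.0×10⁻¹²
[Ag⁺] = 2.2×10⁻⁶ M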